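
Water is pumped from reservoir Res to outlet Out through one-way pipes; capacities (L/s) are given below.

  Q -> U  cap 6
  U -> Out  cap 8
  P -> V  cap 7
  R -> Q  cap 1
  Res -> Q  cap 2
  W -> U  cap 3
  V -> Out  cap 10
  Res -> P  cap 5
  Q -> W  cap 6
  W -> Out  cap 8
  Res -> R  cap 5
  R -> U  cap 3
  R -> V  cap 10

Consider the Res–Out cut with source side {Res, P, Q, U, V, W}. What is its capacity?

Edges leaving {Res, P, Q, U, V, W}: Res→R (5), U→Out (8), V→Out (10), W→Out (8).
Cut capacity = 5 + 8 + 10 + 8 = 31.

31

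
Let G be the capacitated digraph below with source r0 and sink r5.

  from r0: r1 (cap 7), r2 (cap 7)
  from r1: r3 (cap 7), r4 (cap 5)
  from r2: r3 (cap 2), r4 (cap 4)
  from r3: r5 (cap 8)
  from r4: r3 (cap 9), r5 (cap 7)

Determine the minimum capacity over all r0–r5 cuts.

13

Augment r0→r1→r3→r5: bottleneck 7, flow now 7.
Augment r0→r2→r3→r5: bottleneck 1, flow now 8.
Augment r0→r2→r4→r5: bottleneck 4, flow now 12.
Augment r0→r2→r3→r1→r4→r5: bottleneck 1, flow now 13. (uses reverse residual edge)
No augmenting path remains; maximum flow = 13.
By max-flow min-cut, the minimum cut capacity equals the max flow.
In the residual graph, reachable from r0: {r0, r2}.
Min-cut edges: r0→r1 (7), r2→r3 (2), r2→r4 (4); capacity 7 + 2 + 4 = 13.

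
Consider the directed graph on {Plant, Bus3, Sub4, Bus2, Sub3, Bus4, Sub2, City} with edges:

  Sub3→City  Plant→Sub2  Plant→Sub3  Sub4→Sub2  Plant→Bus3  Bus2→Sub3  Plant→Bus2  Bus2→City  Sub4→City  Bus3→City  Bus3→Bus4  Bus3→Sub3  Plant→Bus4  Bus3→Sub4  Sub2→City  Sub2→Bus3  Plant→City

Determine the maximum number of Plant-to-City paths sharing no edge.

Assign every edge capacity 1; by Menger, the answer equals the max flow.
Path Plant→City (+1); total 1.
Path Plant→Bus3→City (+1); total 2.
Path Plant→Bus2→City (+1); total 3.
Path Plant→Sub3→City (+1); total 4.
Path Plant→Sub2→City (+1); total 5.
No residual Plant→City path; max flow = 5.
Certifying cut of size 5: {Plant→Bus2, Plant→Bus3, Plant→City, Plant→Sub2, Plant→Sub3}.

5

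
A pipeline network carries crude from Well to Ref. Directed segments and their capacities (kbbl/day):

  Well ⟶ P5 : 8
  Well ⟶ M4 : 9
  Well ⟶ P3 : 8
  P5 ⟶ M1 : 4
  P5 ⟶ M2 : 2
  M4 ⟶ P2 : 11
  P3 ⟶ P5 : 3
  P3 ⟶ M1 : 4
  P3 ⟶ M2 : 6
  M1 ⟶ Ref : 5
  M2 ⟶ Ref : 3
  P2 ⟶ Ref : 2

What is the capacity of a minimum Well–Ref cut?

10

Augment Well→P5→M1→Ref: bottleneck 4, flow now 4.
Augment Well→P5→M2→Ref: bottleneck 2, flow now 6.
Augment Well→M4→P2→Ref: bottleneck 2, flow now 8.
Augment Well→P3→M1→Ref: bottleneck 1, flow now 9.
Augment Well→P3→M2→Ref: bottleneck 1, flow now 10.
No augmenting path remains; maximum flow = 10.
By max-flow min-cut, the minimum cut capacity equals the max flow.
In the residual graph, reachable from Well: {Well, P5, M4, P3, M1, M2, P2}.
Min-cut edges: M1→Ref (5), M2→Ref (3), P2→Ref (2); capacity 5 + 3 + 2 = 10.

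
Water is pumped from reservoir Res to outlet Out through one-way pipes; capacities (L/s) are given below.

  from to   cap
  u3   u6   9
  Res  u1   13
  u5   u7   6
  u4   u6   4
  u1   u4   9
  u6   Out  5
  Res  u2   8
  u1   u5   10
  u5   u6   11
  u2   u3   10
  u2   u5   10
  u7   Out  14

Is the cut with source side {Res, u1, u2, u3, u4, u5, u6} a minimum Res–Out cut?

Given cut capacity: 6 + 5 = 11.
Augment Res→u1→u4→u6→Out: bottleneck 4, flow now 4.
Augment Res→u1→u5→u6→Out: bottleneck 1, flow now 5.
Augment Res→u1→u5→u7→Out: bottleneck 6, flow now 11.
No augmenting path remains; maximum flow = 11.
Cut capacity 11 equals the max flow, so it is a minimum cut.

Yes — it is a minimum cut (capacity 11).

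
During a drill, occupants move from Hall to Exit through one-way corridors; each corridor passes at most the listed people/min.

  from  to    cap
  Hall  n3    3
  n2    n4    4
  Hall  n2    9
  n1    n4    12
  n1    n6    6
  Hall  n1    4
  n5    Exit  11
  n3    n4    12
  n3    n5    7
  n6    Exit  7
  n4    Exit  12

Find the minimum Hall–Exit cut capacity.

Augment Hall→n1→n4→Exit: bottleneck 4, flow now 4.
Augment Hall→n2→n4→Exit: bottleneck 4, flow now 8.
Augment Hall→n3→n4→Exit: bottleneck 3, flow now 11.
No augmenting path remains; maximum flow = 11.
By max-flow min-cut, the minimum cut capacity equals the max flow.
In the residual graph, reachable from Hall: {Hall, n2}.
Min-cut edges: Hall→n1 (4), Hall→n3 (3), n2→n4 (4); capacity 4 + 3 + 4 = 11.

11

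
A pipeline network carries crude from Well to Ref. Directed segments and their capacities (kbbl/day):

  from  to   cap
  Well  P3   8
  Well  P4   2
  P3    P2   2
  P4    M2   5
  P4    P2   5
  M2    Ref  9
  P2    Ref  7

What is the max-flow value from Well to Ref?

Augment Well→P3→P2→Ref: bottleneck 2, flow now 2.
Augment Well→P4→M2→Ref: bottleneck 2, flow now 4.
No augmenting path remains; maximum flow = 4.
In the residual graph, reachable from Well: {Well, P3}.
Min-cut edges: Well→P4 (2), P3→P2 (2); capacity 2 + 2 = 4.
This cut is saturated, so no flow can exceed 4.

4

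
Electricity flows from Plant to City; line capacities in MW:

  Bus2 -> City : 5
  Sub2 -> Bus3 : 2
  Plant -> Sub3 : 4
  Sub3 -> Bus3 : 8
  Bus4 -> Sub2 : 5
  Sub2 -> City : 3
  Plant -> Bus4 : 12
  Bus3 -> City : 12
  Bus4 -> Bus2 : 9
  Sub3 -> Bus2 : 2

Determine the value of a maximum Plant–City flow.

14

Augment Plant→Bus4→Bus2→City: bottleneck 5, flow now 5.
Augment Plant→Bus4→Sub2→City: bottleneck 3, flow now 8.
Augment Plant→Sub3→Bus3→City: bottleneck 4, flow now 12.
Augment Plant→Bus4→Sub2→Bus3→City: bottleneck 2, flow now 14.
No augmenting path remains; maximum flow = 14.
In the residual graph, reachable from Plant: {Plant, Bus4, Bus2}.
Min-cut edges: Plant→Sub3 (4), Bus4→Sub2 (5), Bus2→City (5); capacity 4 + 5 + 5 = 14.
This cut is saturated, so no flow can exceed 14.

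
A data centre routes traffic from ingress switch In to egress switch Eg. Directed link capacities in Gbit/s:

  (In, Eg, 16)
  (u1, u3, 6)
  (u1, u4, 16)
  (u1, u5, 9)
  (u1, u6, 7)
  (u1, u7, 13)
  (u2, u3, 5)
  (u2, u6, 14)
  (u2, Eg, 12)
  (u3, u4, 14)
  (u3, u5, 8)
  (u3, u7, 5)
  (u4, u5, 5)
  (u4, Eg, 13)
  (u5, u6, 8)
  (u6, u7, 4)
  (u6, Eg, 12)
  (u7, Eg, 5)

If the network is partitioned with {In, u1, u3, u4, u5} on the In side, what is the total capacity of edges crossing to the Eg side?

Edges leaving {In, u1, u3, u4, u5}: In→Eg (16), u1→u6 (7), u1→u7 (13), u3→u7 (5), u4→Eg (13), u5→u6 (8).
Cut capacity = 16 + 7 + 13 + 5 + 13 + 8 = 62.

62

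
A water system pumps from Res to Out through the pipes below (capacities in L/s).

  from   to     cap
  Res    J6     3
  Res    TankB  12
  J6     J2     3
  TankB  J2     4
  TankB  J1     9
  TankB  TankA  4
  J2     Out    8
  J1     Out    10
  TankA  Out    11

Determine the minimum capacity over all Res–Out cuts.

Augment Res→J6→J2→Out: bottleneck 3, flow now 3.
Augment Res→TankB→J2→Out: bottleneck 4, flow now 7.
Augment Res→TankB→J1→Out: bottleneck 8, flow now 15.
No augmenting path remains; maximum flow = 15.
By max-flow min-cut, the minimum cut capacity equals the max flow.
In the residual graph, reachable from Res: {Res}.
Min-cut edges: Res→J6 (3), Res→TankB (12); capacity 3 + 12 = 15.

15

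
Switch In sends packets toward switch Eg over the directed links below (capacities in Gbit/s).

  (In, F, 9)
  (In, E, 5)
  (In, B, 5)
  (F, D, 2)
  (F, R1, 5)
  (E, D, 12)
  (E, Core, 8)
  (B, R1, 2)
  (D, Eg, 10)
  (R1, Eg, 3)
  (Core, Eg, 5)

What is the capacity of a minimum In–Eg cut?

10

Augment In→F→D→Eg: bottleneck 2, flow now 2.
Augment In→F→R1→Eg: bottleneck 3, flow now 5.
Augment In→E→D→Eg: bottleneck 5, flow now 10.
No augmenting path remains; maximum flow = 10.
By max-flow min-cut, the minimum cut capacity equals the max flow.
In the residual graph, reachable from In: {In, F, B, R1}.
Min-cut edges: In→E (5), F→D (2), R1→Eg (3); capacity 5 + 2 + 3 = 10.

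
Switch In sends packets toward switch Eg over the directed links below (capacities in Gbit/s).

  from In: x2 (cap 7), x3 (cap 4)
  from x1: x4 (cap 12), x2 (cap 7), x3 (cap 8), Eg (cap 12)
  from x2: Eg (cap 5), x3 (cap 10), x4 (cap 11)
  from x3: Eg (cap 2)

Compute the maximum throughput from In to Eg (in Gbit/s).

Augment In→x2→Eg: bottleneck 5, flow now 5.
Augment In→x3→Eg: bottleneck 2, flow now 7.
No augmenting path remains; maximum flow = 7.
In the residual graph, reachable from In: {In, x2, x3, x4}.
Min-cut edges: x2→Eg (5), x3→Eg (2); capacity 5 + 2 = 7.
This cut is saturated, so no flow can exceed 7.

7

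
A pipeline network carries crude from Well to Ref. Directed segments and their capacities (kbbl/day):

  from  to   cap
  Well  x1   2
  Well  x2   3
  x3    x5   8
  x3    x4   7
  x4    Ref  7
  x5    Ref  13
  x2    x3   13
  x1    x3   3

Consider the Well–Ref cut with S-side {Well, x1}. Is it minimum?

No — its capacity is 6, but the minimum cut has capacity 5.

Given cut capacity: 3 + 3 = 6.
Augment Well→x1→x3→x4→Ref: bottleneck 2, flow now 2.
Augment Well→x2→x3→x4→Ref: bottleneck 3, flow now 5.
No augmenting path remains; maximum flow = 5.
In the residual graph, reachable from Well: {Well}.
Min-cut edges: Well→x1 (2), Well→x2 (3); capacity 2 + 3 = 5.
Cut capacity 6 exceeds the max flow 5, so it is not minimum.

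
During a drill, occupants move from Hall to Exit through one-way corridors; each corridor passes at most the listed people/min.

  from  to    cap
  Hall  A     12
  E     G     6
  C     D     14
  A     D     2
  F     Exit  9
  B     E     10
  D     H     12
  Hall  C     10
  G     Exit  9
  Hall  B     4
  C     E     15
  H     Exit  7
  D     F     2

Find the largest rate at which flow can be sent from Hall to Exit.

Augment Hall→A→D→F→Exit: bottleneck 2, flow now 2.
Augment Hall→B→E→G→Exit: bottleneck 4, flow now 6.
Augment Hall→C→D→H→Exit: bottleneck 7, flow now 13.
Augment Hall→C→E→G→Exit: bottleneck 2, flow now 15.
No augmenting path remains; maximum flow = 15.
In the residual graph, reachable from Hall: {Hall, A, B, C, D, E, H}.
Min-cut edges: D→F (2), E→G (6), H→Exit (7); capacity 2 + 6 + 7 = 15.
This cut is saturated, so no flow can exceed 15.

15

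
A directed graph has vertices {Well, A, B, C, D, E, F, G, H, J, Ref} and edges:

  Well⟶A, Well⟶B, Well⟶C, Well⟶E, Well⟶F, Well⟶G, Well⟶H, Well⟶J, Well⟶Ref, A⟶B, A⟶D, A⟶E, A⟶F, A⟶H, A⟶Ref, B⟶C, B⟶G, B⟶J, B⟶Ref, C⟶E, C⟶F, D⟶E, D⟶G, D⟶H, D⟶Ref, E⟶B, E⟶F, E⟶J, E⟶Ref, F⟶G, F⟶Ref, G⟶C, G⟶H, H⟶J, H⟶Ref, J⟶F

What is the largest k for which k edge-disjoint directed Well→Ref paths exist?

6

Assign every edge capacity 1; by Menger, the answer equals the max flow.
Path Well→Ref (+1); total 1.
Path Well→A→Ref (+1); total 2.
Path Well→B→Ref (+1); total 3.
Path Well→E→Ref (+1); total 4.
Path Well→F→Ref (+1); total 5.
Path Well→H→Ref (+1); total 6.
No residual Well→Ref path; max flow = 6.
Certifying cut of size 6: {B→Ref, E→Ref, F→Ref, H→Ref, Well→A, Well→Ref}.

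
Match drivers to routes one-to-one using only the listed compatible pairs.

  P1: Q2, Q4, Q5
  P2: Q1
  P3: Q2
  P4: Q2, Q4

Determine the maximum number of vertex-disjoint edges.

4

Unit-capacity flow: source→left, listed edges, right→sink; max matching = max flow.
Augmenting path P1→Q2 (+1); matched 1.
Augmenting path P2→Q1 (+1); matched 2.
Augmenting path P4→Q4 (+1); matched 3.
Augmenting path P3→Q2→P1→Q5 (+1); matched 4.
No augmenting path remains; maximum matching = 4.
König certificate: {P1, P2, P3, P4} is a vertex cover of size 4 (every listed pair touches it), so no matching can be larger.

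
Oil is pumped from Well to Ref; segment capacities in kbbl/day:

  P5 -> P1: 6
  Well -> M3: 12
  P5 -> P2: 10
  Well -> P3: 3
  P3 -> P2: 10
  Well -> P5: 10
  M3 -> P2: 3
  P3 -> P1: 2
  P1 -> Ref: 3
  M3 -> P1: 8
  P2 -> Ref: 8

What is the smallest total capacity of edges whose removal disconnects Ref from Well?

Augment Well→P5→P2→Ref: bottleneck 8, flow now 8.
Augment Well→P5→P1→Ref: bottleneck 2, flow now 10.
Augment Well→M3→P1→Ref: bottleneck 1, flow now 11.
No augmenting path remains; maximum flow = 11.
By max-flow min-cut, the minimum cut capacity equals the max flow.
In the residual graph, reachable from Well: {Well, P5, M3, P3, P2, P1}.
Min-cut edges: P2→Ref (8), P1→Ref (3); capacity 8 + 3 = 11.

11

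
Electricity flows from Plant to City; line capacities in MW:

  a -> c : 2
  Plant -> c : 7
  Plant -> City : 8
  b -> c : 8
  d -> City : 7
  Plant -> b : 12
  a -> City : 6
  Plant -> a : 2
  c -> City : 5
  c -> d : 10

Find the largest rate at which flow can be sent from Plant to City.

22

Augment Plant→City: bottleneck 8, flow now 8.
Augment Plant→a→City: bottleneck 2, flow now 10.
Augment Plant→c→City: bottleneck 5, flow now 15.
Augment Plant→c→d→City: bottleneck 2, flow now 17.
Augment Plant→b→c→d→City: bottleneck 5, flow now 22.
No augmenting path remains; maximum flow = 22.
In the residual graph, reachable from Plant: {Plant, b, c, d}.
Min-cut edges: Plant→a (2), Plant→City (8), c→City (5), d→City (7); capacity 2 + 8 + 5 + 7 = 22.
This cut is saturated, so no flow can exceed 22.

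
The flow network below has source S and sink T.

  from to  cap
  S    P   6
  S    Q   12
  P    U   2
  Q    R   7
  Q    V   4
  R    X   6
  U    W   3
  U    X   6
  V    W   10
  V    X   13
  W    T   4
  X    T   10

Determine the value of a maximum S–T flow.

Augment S→P→U→W→T: bottleneck 2, flow now 2.
Augment S→Q→R→X→T: bottleneck 6, flow now 8.
Augment S→Q→V→W→T: bottleneck 2, flow now 10.
Augment S→Q→V→X→T: bottleneck 2, flow now 12.
No augmenting path remains; maximum flow = 12.
In the residual graph, reachable from S: {S, P, Q, R}.
Min-cut edges: P→U (2), Q→V (4), R→X (6); capacity 2 + 4 + 6 = 12.
This cut is saturated, so no flow can exceed 12.

12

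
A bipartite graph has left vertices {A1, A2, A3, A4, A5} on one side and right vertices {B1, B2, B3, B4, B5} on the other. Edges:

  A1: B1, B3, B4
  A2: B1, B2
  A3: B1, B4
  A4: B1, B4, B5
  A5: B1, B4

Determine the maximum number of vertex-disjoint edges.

5

Unit-capacity flow: source→left, listed edges, right→sink; max matching = max flow.
Augmenting path A1→B1 (+1); matched 1.
Augmenting path A2→B2 (+1); matched 2.
Augmenting path A3→B4 (+1); matched 3.
Augmenting path A4→B5 (+1); matched 4.
Augmenting path A5→B1→A1→B3 (+1); matched 5.
No augmenting path remains; maximum matching = 5.
König certificate: {A1, A2, A3, A4, A5} is a vertex cover of size 5 (every listed pair touches it), so no matching can be larger.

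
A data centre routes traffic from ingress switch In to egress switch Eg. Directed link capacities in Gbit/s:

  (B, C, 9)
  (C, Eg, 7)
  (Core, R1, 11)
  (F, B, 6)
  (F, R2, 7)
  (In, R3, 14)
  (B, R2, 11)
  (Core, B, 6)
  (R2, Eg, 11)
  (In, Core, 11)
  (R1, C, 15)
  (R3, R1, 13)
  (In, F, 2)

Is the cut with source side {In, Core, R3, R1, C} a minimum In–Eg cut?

Yes — it is a minimum cut (capacity 15).

Given cut capacity: 2 + 6 + 7 = 15.
Augment In→F→R2→Eg: bottleneck 2, flow now 2.
Augment In→Core→R1→C→Eg: bottleneck 7, flow now 9.
Augment In→Core→B→R2→Eg: bottleneck 4, flow now 13.
Augment In→R3→R1→Core→B→R2→Eg: bottleneck 2, flow now 15. (uses reverse residual edge)
No augmenting path remains; maximum flow = 15.
Cut capacity 15 equals the max flow, so it is a minimum cut.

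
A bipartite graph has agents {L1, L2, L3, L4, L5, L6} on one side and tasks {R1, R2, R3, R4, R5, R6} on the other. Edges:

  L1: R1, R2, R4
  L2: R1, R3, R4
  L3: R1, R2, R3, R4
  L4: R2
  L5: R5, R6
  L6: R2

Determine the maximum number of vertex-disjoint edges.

5

Unit-capacity flow: source→left, listed edges, right→sink; max matching = max flow.
Augmenting path L1→R1 (+1); matched 1.
Augmenting path L2→R3 (+1); matched 2.
Augmenting path L3→R2 (+1); matched 3.
Augmenting path L5→R5 (+1); matched 4.
Augmenting path L4→R2→L3→R4 (+1); matched 5.
No augmenting path remains; maximum matching = 5.
König certificate: {L1, L2, L3, L5, R2} is a vertex cover of size 5 (every listed pair touches it), so no matching can be larger.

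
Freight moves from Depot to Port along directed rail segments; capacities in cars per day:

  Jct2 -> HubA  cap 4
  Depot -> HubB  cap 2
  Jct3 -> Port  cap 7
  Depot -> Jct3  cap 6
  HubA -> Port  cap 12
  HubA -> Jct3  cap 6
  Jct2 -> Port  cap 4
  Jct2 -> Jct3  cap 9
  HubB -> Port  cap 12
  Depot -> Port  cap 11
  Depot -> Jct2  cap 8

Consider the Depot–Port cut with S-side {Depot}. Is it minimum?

Given cut capacity: 2 + 8 + 6 + 11 = 27.
Augment Depot→Port: bottleneck 11, flow now 11.
Augment Depot→HubB→Port: bottleneck 2, flow now 13.
Augment Depot→Jct2→Port: bottleneck 4, flow now 17.
Augment Depot→Jct3→Port: bottleneck 6, flow now 23.
Augment Depot→Jct2→HubA→Port: bottleneck 4, flow now 27.
No augmenting path remains; maximum flow = 27.
Cut capacity 27 equals the max flow, so it is a minimum cut.

Yes — it is a minimum cut (capacity 27).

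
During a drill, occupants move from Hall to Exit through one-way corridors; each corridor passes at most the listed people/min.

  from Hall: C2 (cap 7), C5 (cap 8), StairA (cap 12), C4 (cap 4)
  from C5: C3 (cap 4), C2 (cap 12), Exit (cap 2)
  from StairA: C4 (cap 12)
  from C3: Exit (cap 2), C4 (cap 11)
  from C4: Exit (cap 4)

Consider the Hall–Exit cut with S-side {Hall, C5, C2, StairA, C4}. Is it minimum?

Given cut capacity: 4 + 2 + 4 = 10.
Augment Hall→C5→Exit: bottleneck 2, flow now 2.
Augment Hall→C4→Exit: bottleneck 4, flow now 6.
Augment Hall→C5→C3→Exit: bottleneck 2, flow now 8.
No augmenting path remains; maximum flow = 8.
In the residual graph, reachable from Hall: {Hall, C5, C2, StairA, C3, C4}.
Min-cut edges: C5→Exit (2), C3→Exit (2), C4→Exit (4); capacity 2 + 2 + 4 = 8.
Cut capacity 10 exceeds the max flow 8, so it is not minimum.

No — its capacity is 10, but the minimum cut has capacity 8.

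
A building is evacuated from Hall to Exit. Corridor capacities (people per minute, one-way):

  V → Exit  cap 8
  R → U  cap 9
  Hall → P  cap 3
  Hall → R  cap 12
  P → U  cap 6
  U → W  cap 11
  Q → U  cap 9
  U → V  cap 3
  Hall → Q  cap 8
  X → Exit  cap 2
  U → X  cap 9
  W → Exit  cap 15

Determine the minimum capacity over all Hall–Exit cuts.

Augment Hall→P→U→V→Exit: bottleneck 3, flow now 3.
Augment Hall→Q→U→W→Exit: bottleneck 8, flow now 11.
Augment Hall→R→U→W→Exit: bottleneck 3, flow now 14.
Augment Hall→R→U→X→Exit: bottleneck 2, flow now 16.
No augmenting path remains; maximum flow = 16.
By max-flow min-cut, the minimum cut capacity equals the max flow.
In the residual graph, reachable from Hall: {Hall, P, Q, R, U, X}.
Min-cut edges: U→V (3), U→W (11), X→Exit (2); capacity 3 + 11 + 2 = 16.

16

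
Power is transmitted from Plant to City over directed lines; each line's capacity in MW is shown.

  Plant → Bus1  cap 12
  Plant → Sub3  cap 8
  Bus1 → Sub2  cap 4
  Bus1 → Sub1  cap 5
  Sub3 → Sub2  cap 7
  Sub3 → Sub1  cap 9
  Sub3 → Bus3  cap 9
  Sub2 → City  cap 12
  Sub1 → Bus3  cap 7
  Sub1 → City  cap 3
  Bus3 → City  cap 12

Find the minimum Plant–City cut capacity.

17

Augment Plant→Bus1→Sub2→City: bottleneck 4, flow now 4.
Augment Plant→Bus1→Sub1→City: bottleneck 3, flow now 7.
Augment Plant→Sub3→Sub2→City: bottleneck 7, flow now 14.
Augment Plant→Sub3→Bus3→City: bottleneck 1, flow now 15.
Augment Plant→Bus1→Sub1→Bus3→City: bottleneck 2, flow now 17.
No augmenting path remains; maximum flow = 17.
By max-flow min-cut, the minimum cut capacity equals the max flow.
In the residual graph, reachable from Plant: {Plant, Bus1}.
Min-cut edges: Plant→Sub3 (8), Bus1→Sub2 (4), Bus1→Sub1 (5); capacity 8 + 4 + 5 = 17.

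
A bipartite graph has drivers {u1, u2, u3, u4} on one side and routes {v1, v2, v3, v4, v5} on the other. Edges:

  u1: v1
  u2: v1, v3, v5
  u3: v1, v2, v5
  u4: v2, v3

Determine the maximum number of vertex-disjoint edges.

Unit-capacity flow: source→left, listed edges, right→sink; max matching = max flow.
Augmenting path u1→v1 (+1); matched 1.
Augmenting path u2→v3 (+1); matched 2.
Augmenting path u3→v2 (+1); matched 3.
Augmenting path u4→v2→u3→v5 (+1); matched 4.
No augmenting path remains; maximum matching = 4.
König certificate: {u1, u2, u3, u4} is a vertex cover of size 4 (every listed pair touches it), so no matching can be larger.

4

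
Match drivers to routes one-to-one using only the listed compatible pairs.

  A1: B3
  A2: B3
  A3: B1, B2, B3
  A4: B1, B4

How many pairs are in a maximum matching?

Unit-capacity flow: source→left, listed edges, right→sink; max matching = max flow.
Augmenting path A1→B3 (+1); matched 1.
Augmenting path A3→B1 (+1); matched 2.
Augmenting path A4→B4 (+1); matched 3.
No augmenting path remains; maximum matching = 3.
König certificate: {A3, A4, B3} is a vertex cover of size 3 (every listed pair touches it), so no matching can be larger.

3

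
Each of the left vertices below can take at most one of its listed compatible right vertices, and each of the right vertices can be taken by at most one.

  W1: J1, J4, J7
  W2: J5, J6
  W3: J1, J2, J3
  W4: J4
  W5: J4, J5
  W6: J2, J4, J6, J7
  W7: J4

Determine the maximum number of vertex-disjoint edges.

Unit-capacity flow: source→left, listed edges, right→sink; max matching = max flow.
Augmenting path W1→J1 (+1); matched 1.
Augmenting path W2→J5 (+1); matched 2.
Augmenting path W3→J2 (+1); matched 3.
Augmenting path W4→J4 (+1); matched 4.
Augmenting path W6→J6 (+1); matched 5.
Augmenting path W5→J5→W2→J6→W6→J7 (+1); matched 6.
No augmenting path remains; maximum matching = 6.
König certificate: {W1, W2, W3, W5, W6, J4} is a vertex cover of size 6 (every listed pair touches it), so no matching can be larger.

6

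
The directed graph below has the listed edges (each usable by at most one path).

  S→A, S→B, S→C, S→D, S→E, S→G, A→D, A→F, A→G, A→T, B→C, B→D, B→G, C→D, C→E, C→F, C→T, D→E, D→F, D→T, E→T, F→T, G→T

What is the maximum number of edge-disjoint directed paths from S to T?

Assign every edge capacity 1; by Menger, the answer equals the max flow.
Path S→A→T (+1); total 1.
Path S→C→T (+1); total 2.
Path S→D→T (+1); total 3.
Path S→E→T (+1); total 4.
Path S→G→T (+1); total 5.
Path S→B→C→F→T (+1); total 6.
No residual S→T path; max flow = 6.
Certifying cut of size 6: {S→A, S→B, S→C, S→D, S→E, S→G}.

6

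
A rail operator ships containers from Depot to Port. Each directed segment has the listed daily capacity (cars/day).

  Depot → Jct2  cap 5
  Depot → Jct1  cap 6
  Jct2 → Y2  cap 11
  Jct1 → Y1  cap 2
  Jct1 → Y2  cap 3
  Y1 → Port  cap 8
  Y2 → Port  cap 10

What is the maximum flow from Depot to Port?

Augment Depot→Jct2→Y2→Port: bottleneck 5, flow now 5.
Augment Depot→Jct1→Y1→Port: bottleneck 2, flow now 7.
Augment Depot→Jct1→Y2→Port: bottleneck 3, flow now 10.
No augmenting path remains; maximum flow = 10.
In the residual graph, reachable from Depot: {Depot, Jct1}.
Min-cut edges: Depot→Jct2 (5), Jct1→Y1 (2), Jct1→Y2 (3); capacity 5 + 2 + 3 = 10.
This cut is saturated, so no flow can exceed 10.

10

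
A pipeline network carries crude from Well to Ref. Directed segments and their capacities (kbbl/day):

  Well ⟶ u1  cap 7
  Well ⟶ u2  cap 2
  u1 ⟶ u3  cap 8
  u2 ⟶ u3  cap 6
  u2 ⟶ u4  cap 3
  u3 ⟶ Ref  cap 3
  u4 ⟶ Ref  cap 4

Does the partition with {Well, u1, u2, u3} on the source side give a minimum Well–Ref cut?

No — its capacity is 6, but the minimum cut has capacity 5.

Given cut capacity: 3 + 3 = 6.
Augment Well→u1→u3→Ref: bottleneck 3, flow now 3.
Augment Well→u2→u4→Ref: bottleneck 2, flow now 5.
No augmenting path remains; maximum flow = 5.
In the residual graph, reachable from Well: {Well, u1, u3}.
Min-cut edges: Well→u2 (2), u3→Ref (3); capacity 2 + 3 = 5.
Cut capacity 6 exceeds the max flow 5, so it is not minimum.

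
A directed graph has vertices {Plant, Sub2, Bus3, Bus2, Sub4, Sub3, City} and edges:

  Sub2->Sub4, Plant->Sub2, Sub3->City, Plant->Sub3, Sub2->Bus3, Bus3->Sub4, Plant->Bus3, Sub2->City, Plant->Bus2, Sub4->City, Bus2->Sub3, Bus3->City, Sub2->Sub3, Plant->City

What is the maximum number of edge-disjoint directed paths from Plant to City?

Assign every edge capacity 1; by Menger, the answer equals the max flow.
Path Plant→City (+1); total 1.
Path Plant→Sub2→City (+1); total 2.
Path Plant→Bus3→City (+1); total 3.
Path Plant→Sub3→City (+1); total 4.
No residual Plant→City path; max flow = 4.
Certifying cut of size 4: {Plant→Bus3, Plant→City, Plant→Sub2, Sub3→City}.

4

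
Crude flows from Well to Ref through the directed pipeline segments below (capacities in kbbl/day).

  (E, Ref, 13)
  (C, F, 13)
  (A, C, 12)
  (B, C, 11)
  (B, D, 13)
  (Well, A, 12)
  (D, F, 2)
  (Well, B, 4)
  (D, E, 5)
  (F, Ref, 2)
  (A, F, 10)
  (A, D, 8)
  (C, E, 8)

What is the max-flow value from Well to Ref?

Augment Well→A→F→Ref: bottleneck 2, flow now 2.
Augment Well→A→C→E→Ref: bottleneck 8, flow now 10.
Augment Well→A→D→E→Ref: bottleneck 2, flow now 12.
Augment Well→B→D→E→Ref: bottleneck 3, flow now 15.
No augmenting path remains; maximum flow = 15.
In the residual graph, reachable from Well: {Well, A, B, C, D, F}.
Min-cut edges: C→E (8), D→E (5), F→Ref (2); capacity 8 + 5 + 2 = 15.
This cut is saturated, so no flow can exceed 15.

15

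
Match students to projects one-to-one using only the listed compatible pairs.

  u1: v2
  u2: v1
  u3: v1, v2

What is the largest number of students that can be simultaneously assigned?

2

Unit-capacity flow: source→left, listed edges, right→sink; max matching = max flow.
Augmenting path u1→v2 (+1); matched 1.
Augmenting path u2→v1 (+1); matched 2.
No augmenting path remains; maximum matching = 2.
König certificate: {v1, v2} is a vertex cover of size 2 (every listed pair touches it), so no matching can be larger.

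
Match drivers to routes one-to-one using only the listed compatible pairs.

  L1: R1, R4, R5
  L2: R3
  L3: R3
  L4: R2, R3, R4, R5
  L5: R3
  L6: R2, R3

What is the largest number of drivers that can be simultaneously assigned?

Unit-capacity flow: source→left, listed edges, right→sink; max matching = max flow.
Augmenting path L1→R1 (+1); matched 1.
Augmenting path L2→R3 (+1); matched 2.
Augmenting path L4→R2 (+1); matched 3.
Augmenting path L6→R2→L4→R4 (+1); matched 4.
No augmenting path remains; maximum matching = 4.
König certificate: {L1, L4, L6, R3} is a vertex cover of size 4 (every listed pair touches it), so no matching can be larger.

4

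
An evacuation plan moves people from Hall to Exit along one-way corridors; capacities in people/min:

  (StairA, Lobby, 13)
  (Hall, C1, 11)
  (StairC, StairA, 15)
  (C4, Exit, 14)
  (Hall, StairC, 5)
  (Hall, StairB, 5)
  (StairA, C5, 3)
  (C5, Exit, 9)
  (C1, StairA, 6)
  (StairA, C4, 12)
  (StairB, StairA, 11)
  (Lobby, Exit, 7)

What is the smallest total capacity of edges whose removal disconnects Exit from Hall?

16

Augment Hall→StairC→StairA→Lobby→Exit: bottleneck 5, flow now 5.
Augment Hall→StairB→StairA→Lobby→Exit: bottleneck 2, flow now 7.
Augment Hall→StairB→StairA→C4→Exit: bottleneck 3, flow now 10.
Augment Hall→C1→StairA→C4→Exit: bottleneck 6, flow now 16.
No augmenting path remains; maximum flow = 16.
By max-flow min-cut, the minimum cut capacity equals the max flow.
In the residual graph, reachable from Hall: {Hall, C1}.
Min-cut edges: Hall→StairC (5), Hall→StairB (5), C1→StairA (6); capacity 5 + 5 + 6 = 16.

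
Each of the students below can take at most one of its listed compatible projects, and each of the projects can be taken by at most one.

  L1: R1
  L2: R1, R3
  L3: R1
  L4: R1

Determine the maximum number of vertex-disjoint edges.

Unit-capacity flow: source→left, listed edges, right→sink; max matching = max flow.
Augmenting path L1→R1 (+1); matched 1.
Augmenting path L2→R3 (+1); matched 2.
No augmenting path remains; maximum matching = 2.
König certificate: {L2, R1} is a vertex cover of size 2 (every listed pair touches it), so no matching can be larger.

2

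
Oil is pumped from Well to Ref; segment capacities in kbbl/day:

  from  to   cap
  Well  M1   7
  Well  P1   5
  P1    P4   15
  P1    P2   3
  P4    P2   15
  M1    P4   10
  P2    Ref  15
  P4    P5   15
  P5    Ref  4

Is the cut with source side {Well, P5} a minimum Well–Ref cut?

Given cut capacity: 7 + 5 + 4 = 16.
Augment Well→P1→P2→Ref: bottleneck 3, flow now 3.
Augment Well→M1→P4→P5→Ref: bottleneck 4, flow now 7.
Augment Well→M1→P4→P2→Ref: bottleneck 3, flow now 10.
Augment Well→P1→P4→P2→Ref: bottleneck 2, flow now 12.
No augmenting path remains; maximum flow = 12.
In the residual graph, reachable from Well: {Well}.
Min-cut edges: Well→M1 (7), Well→P1 (5); capacity 7 + 5 = 12.
Cut capacity 16 exceeds the max flow 12, so it is not minimum.

No — its capacity is 16, but the minimum cut has capacity 12.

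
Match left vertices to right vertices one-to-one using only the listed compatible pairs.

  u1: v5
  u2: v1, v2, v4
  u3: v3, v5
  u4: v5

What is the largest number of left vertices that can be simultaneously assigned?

3

Unit-capacity flow: source→left, listed edges, right→sink; max matching = max flow.
Augmenting path u1→v5 (+1); matched 1.
Augmenting path u2→v1 (+1); matched 2.
Augmenting path u3→v3 (+1); matched 3.
No augmenting path remains; maximum matching = 3.
König certificate: {u2, u3, v5} is a vertex cover of size 3 (every listed pair touches it), so no matching can be larger.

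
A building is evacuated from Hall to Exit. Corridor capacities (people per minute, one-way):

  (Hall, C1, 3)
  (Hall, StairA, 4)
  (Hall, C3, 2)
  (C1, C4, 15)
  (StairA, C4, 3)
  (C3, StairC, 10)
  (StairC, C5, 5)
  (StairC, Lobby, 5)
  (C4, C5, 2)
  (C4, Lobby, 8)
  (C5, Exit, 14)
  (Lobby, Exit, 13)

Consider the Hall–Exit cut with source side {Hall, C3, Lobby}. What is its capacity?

30

Edges leaving {Hall, C3, Lobby}: Hall→C1 (3), Hall→StairA (4), C3→StairC (10), Lobby→Exit (13).
Cut capacity = 3 + 4 + 10 + 13 = 30.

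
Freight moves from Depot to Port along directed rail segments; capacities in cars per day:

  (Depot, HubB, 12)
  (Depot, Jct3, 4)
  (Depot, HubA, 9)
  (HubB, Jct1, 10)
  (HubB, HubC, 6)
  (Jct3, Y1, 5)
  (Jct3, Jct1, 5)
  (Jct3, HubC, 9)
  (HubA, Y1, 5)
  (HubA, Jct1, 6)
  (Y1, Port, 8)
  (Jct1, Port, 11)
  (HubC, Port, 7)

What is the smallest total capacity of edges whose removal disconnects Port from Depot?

Augment Depot→HubB→Jct1→Port: bottleneck 10, flow now 10.
Augment Depot→HubB→HubC→Port: bottleneck 2, flow now 12.
Augment Depot→Jct3→Y1→Port: bottleneck 4, flow now 16.
Augment Depot→HubA→Y1→Port: bottleneck 4, flow now 20.
Augment Depot→HubA→Jct1→Port: bottleneck 1, flow now 21.
Augment Depot→HubA→Y1→Jct3→HubC→Port: bottleneck 1, flow now 22. (uses reverse residual edge)
Augment Depot→HubA→Jct1→HubB→HubC→Port: bottleneck 3, flow now 25. (uses reverse residual edge)
No augmenting path remains; maximum flow = 25.
By max-flow min-cut, the minimum cut capacity equals the max flow.
In the residual graph, reachable from Depot: {Depot}.
Min-cut edges: Depot→HubB (12), Depot→Jct3 (4), Depot→HubA (9); capacity 12 + 4 + 9 = 25.

25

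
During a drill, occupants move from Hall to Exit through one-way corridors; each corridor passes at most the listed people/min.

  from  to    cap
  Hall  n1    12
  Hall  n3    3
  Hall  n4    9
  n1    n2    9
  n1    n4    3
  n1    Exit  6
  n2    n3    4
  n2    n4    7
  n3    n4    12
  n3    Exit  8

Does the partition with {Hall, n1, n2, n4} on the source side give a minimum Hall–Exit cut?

Yes — it is a minimum cut (capacity 13).

Given cut capacity: 3 + 6 + 4 = 13.
Augment Hall→n1→Exit: bottleneck 6, flow now 6.
Augment Hall→n3→Exit: bottleneck 3, flow now 9.
Augment Hall→n1→n2→n3→Exit: bottleneck 4, flow now 13.
No augmenting path remains; maximum flow = 13.
Cut capacity 13 equals the max flow, so it is a minimum cut.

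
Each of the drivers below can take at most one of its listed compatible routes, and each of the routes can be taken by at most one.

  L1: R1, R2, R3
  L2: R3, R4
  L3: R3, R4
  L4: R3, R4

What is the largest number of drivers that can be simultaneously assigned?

3

Unit-capacity flow: source→left, listed edges, right→sink; max matching = max flow.
Augmenting path L1→R1 (+1); matched 1.
Augmenting path L2→R3 (+1); matched 2.
Augmenting path L3→R4 (+1); matched 3.
No augmenting path remains; maximum matching = 3.
König certificate: {L1, R3, R4} is a vertex cover of size 3 (every listed pair touches it), so no matching can be larger.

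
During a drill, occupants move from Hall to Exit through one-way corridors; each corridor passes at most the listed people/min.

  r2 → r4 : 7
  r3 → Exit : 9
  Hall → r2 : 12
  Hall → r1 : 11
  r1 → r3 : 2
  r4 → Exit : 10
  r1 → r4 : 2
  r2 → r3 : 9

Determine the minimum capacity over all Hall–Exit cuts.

Augment Hall→r1→r3→Exit: bottleneck 2, flow now 2.
Augment Hall→r1→r4→Exit: bottleneck 2, flow now 4.
Augment Hall→r2→r3→Exit: bottleneck 7, flow now 11.
Augment Hall→r2→r4→Exit: bottleneck 5, flow now 16.
No augmenting path remains; maximum flow = 16.
By max-flow min-cut, the minimum cut capacity equals the max flow.
In the residual graph, reachable from Hall: {Hall, r1}.
Min-cut edges: Hall→r2 (12), r1→r3 (2), r1→r4 (2); capacity 12 + 2 + 2 = 16.

16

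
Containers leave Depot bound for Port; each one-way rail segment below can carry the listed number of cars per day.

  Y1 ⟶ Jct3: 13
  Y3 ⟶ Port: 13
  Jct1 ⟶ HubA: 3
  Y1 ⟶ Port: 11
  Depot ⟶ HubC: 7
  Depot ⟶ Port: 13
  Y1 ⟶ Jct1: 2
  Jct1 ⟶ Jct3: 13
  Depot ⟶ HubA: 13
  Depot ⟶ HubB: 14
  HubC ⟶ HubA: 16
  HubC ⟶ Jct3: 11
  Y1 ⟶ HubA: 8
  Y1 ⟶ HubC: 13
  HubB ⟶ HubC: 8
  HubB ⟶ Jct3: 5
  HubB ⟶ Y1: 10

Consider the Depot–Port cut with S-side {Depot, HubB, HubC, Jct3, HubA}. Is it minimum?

Yes — it is a minimum cut (capacity 23).

Given cut capacity: 13 + 10 = 23.
Augment Depot→Port: bottleneck 13, flow now 13.
Augment Depot→HubB→Y1→Port: bottleneck 10, flow now 23.
No augmenting path remains; maximum flow = 23.
Cut capacity 23 equals the max flow, so it is a minimum cut.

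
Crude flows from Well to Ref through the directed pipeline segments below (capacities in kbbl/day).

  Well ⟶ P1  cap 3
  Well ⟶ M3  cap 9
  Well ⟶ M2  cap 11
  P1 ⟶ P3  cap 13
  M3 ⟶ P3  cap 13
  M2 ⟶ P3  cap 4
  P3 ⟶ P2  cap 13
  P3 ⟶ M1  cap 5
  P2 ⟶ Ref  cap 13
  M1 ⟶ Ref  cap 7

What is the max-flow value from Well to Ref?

Augment Well→P1→P3→P2→Ref: bottleneck 3, flow now 3.
Augment Well→M3→P3→P2→Ref: bottleneck 9, flow now 12.
Augment Well→M2→P3→P2→Ref: bottleneck 1, flow now 13.
Augment Well→M2→P3→M1→Ref: bottleneck 3, flow now 16.
No augmenting path remains; maximum flow = 16.
In the residual graph, reachable from Well: {Well, M2}.
Min-cut edges: Well→P1 (3), Well→M3 (9), M2→P3 (4); capacity 3 + 9 + 4 = 16.
This cut is saturated, so no flow can exceed 16.

16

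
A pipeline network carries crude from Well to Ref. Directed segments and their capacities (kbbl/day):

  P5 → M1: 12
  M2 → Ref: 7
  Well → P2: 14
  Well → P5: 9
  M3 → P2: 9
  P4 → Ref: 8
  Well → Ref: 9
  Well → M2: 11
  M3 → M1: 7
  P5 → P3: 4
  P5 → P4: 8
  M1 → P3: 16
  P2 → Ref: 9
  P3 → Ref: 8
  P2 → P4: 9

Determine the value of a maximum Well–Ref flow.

39

Augment Well→Ref: bottleneck 9, flow now 9.
Augment Well→P2→Ref: bottleneck 9, flow now 18.
Augment Well→M2→Ref: bottleneck 7, flow now 25.
Augment Well→P5→P3→Ref: bottleneck 4, flow now 29.
Augment Well→P5→P4→Ref: bottleneck 5, flow now 34.
Augment Well→P2→P4→Ref: bottleneck 3, flow now 37.
Augment Well→P2→P4→P5→M1→P3→Ref: bottleneck 2, flow now 39. (uses reverse residual edge)
No augmenting path remains; maximum flow = 39.
In the residual graph, reachable from Well: {Well, M2}.
Min-cut edges: Well→P5 (9), Well→P2 (14), Well→Ref (9), M2→Ref (7); capacity 9 + 14 + 9 + 7 = 39.
This cut is saturated, so no flow can exceed 39.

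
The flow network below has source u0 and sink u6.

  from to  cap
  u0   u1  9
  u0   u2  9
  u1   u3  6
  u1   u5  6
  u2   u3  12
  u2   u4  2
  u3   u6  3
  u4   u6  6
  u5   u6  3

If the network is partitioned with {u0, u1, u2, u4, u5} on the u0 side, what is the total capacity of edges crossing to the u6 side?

Edges leaving {u0, u1, u2, u4, u5}: u1→u3 (6), u2→u3 (12), u4→u6 (6), u5→u6 (3).
Cut capacity = 6 + 12 + 6 + 3 = 27.

27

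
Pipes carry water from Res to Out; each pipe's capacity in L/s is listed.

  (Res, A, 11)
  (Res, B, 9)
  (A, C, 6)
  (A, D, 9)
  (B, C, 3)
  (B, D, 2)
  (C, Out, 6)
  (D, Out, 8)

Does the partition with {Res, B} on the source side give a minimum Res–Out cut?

Given cut capacity: 11 + 3 + 2 = 16.
Augment Res→A→C→Out: bottleneck 6, flow now 6.
Augment Res→A→D→Out: bottleneck 5, flow now 11.
Augment Res→B→D→Out: bottleneck 2, flow now 13.
Augment Res→B→C→A→D→Out: bottleneck 1, flow now 14. (uses reverse residual edge)
No augmenting path remains; maximum flow = 14.
In the residual graph, reachable from Res: {Res, A, B, C, D}.
Min-cut edges: C→Out (6), D→Out (8); capacity 6 + 8 = 14.
Cut capacity 16 exceeds the max flow 14, so it is not minimum.

No — its capacity is 16, but the minimum cut has capacity 14.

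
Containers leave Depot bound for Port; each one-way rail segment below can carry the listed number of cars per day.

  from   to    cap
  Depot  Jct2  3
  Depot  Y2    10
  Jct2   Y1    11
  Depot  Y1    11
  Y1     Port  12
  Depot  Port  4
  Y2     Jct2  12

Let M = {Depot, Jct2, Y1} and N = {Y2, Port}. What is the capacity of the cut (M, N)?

26

Edges leaving {Depot, Jct2, Y1}: Depot→Y2 (10), Depot→Port (4), Y1→Port (12).
Cut capacity = 10 + 4 + 12 = 26.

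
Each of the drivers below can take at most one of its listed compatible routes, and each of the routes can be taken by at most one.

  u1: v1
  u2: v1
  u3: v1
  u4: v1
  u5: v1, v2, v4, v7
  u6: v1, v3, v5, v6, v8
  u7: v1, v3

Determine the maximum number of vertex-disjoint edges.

Unit-capacity flow: source→left, listed edges, right→sink; max matching = max flow.
Augmenting path u1→v1 (+1); matched 1.
Augmenting path u5→v2 (+1); matched 2.
Augmenting path u6→v3 (+1); matched 3.
Augmenting path u7→v3→u6→v5 (+1); matched 4.
No augmenting path remains; maximum matching = 4.
König certificate: {u5, u6, u7, v1} is a vertex cover of size 4 (every listed pair touches it), so no matching can be larger.

4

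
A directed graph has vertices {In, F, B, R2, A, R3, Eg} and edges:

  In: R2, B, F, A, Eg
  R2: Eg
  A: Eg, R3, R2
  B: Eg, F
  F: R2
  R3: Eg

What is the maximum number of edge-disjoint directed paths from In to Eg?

4

Assign every edge capacity 1; by Menger, the answer equals the max flow.
Path In→Eg (+1); total 1.
Path In→B→Eg (+1); total 2.
Path In→R2→Eg (+1); total 3.
Path In→A→Eg (+1); total 4.
No residual In→Eg path; max flow = 4.
Certifying cut of size 4: {In→A, In→B, In→Eg, R2→Eg}.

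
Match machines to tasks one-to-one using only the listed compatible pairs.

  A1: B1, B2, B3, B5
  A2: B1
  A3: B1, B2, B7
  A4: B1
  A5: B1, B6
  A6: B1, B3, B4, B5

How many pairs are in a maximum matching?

Unit-capacity flow: source→left, listed edges, right→sink; max matching = max flow.
Augmenting path A1→B1 (+1); matched 1.
Augmenting path A3→B2 (+1); matched 2.
Augmenting path A5→B6 (+1); matched 3.
Augmenting path A6→B3 (+1); matched 4.
Augmenting path A2→B1→A1→B5 (+1); matched 5.
No augmenting path remains; maximum matching = 5.
König certificate: {A1, A3, A5, A6, B1} is a vertex cover of size 5 (every listed pair touches it), so no matching can be larger.

5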